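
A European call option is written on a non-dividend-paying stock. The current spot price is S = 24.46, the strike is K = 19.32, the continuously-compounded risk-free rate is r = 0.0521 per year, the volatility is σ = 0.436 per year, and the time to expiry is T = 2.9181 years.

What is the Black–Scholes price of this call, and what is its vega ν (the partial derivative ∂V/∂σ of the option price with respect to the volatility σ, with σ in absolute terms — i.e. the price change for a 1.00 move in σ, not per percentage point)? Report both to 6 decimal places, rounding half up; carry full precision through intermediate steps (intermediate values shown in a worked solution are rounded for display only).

σ√T = 0.436·√2.9181 = 0.744795
d₁ = (ln(S/K) + (r+σ²/2)T) / (σ√T) = (ln(24.46/19.32) + (0.0521+0.436²/2)·2.9181) / 0.744795 = (0.235898 + 0.429393) / 0.744795 = 0.893254
d₂ = d₁ − σ√T = 0.893254 − 0.744795 = 0.148459
e^{−rT} = e^{−0.0521·2.9181} = 0.858960
N(d₁) = 0.814139,  N(d₂) = 0.559010
Call price V = S·N(d₁) − K·e^{−rT}·N(d₂) = 19.913850 − 9.276828 = 10.637023
φ(d₁) = (1/√(2π))·e^{−d₁²/2} = 0.267700
ν = S·φ(d₁)·√T = 11.185469

price = 10.637023
ν = 11.185469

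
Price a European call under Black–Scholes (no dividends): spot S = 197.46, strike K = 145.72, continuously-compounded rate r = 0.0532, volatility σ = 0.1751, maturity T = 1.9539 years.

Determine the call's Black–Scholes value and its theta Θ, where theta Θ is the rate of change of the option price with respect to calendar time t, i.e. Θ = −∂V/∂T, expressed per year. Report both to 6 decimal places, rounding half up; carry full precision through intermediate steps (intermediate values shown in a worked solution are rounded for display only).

σ√T = 0.1751·√1.9539 = 0.244758
d₁ = (ln(S/K) + (r+σ²/2)T) / (σ√T) = (ln(197.46/145.72) + (0.0532+0.1751²/2)·1.9539) / 0.244758 = (0.303849 + 0.133901) / 0.244758 = 1.788499
d₂ = d₁ − σ√T = 1.788499 − 0.244758 = 1.543741
e^{−rT} = e^{−0.0532·1.9539} = 0.901273
N(d₁) = 0.963152,  N(d₂) = 0.938674
Call price V = S·N(d₁) − K·e^{−rT}·N(d₂) = 190.184038 − 123.279347 = 66.904691
φ(d₁) = (1/√(2π))·e^{−d₁²/2} = 0.080596
Θ = −S·φ(d₁)·σ/(2√T) − r·K·e^{−rT}·N(d₂) = −0.996780 − 6.558461 = -7.555241

price = 66.904691
Θ = -7.555241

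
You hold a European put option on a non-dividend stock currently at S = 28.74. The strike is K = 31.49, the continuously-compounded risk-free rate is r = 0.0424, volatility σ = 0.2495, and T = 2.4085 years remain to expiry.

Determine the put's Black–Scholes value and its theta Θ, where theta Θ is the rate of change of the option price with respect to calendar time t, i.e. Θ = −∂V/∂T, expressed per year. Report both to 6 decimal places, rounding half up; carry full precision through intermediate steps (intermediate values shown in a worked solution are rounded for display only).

price = 4.236578
Θ = -0.217156

σ√T = 0.2495·√2.4085 = 0.387208
d₁ = (ln(S/K) + (r+σ²/2)T) / (σ√T) = (ln(28.74/31.49) + (0.0424+0.2495²/2)·2.4085) / 0.387208 = (-0.091380 + 0.177085) / 0.387208 = 0.221341
d₂ = d₁ − σ√T = 0.221341 − 0.387208 = -0.165866
e^{−rT} = e^{−0.0424·2.4085} = 0.902921
N(−d₁) = 0.412413,  N(−d₂) = 0.565869
Put price V = K·e^{−rT}·N(−d₂) − S·N(−d₁) = 16.089336 − 11.852757 = 4.236578
φ(d₁) = (1/√(2π))·e^{−d₁²/2} = 0.389289
Θ = −S·φ(d₁)·σ/(2√T) + r·K·e^{−rT}·N(−d₂) = −0.899343 + 0.682188 = -0.217156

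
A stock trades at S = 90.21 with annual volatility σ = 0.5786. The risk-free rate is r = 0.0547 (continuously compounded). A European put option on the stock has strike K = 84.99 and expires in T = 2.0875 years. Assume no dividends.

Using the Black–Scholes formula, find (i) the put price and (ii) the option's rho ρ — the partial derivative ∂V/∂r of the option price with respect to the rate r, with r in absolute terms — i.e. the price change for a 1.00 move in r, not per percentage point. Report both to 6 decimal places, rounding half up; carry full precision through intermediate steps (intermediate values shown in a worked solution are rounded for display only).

σ√T = 0.5786·√2.0875 = 0.835972
d₁ = (ln(S/K) + (r+σ²/2)T) / (σ√T) = (ln(90.21/84.99) + (0.0547+0.5786²/2)·2.0875) / 0.835972 = (0.059607 + 0.463611) / 0.835972 = 0.625879
d₂ = d₁ − σ√T = 0.625879 − 0.835972 = -0.210093
e^{−rT} = e^{−0.0547·2.0875} = 0.892092
N(−d₁) = 0.265697,  N(−d₂) = 0.583202
Put price V = K·e^{−rT}·N(−d₂) − S·N(−d₁) = 44.217748 − 23.968534 = 20.249214
ρ = −K·T·e^{−rT}·N(−d₂) = -92.304548

price = 20.249214
ρ = -92.304548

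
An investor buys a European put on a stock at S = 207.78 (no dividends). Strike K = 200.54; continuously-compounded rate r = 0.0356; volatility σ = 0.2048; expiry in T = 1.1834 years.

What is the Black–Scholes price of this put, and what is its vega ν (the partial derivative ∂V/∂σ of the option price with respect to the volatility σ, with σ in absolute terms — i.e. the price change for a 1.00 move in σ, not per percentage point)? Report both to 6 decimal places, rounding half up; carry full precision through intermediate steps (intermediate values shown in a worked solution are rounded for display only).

price = 11.045176
ν = 81.132432

σ√T = 0.2048·√1.1834 = 0.222790
d₁ = (ln(S/K) + (r+σ²/2)T) / (σ√T) = (ln(207.78/200.54) + (0.0356+0.2048²/2)·1.1834) / 0.222790 = (0.035466 + 0.066947) / 0.222790 = 0.459683
d₂ = d₁ − σ√T = 0.459683 − 0.222790 = 0.236893
e^{−rT} = e^{−0.0356·1.1834} = 0.958746
N(−d₁) = 0.322872,  N(−d₂) = 0.406370
Put price V = K·e^{−rT}·N(−d₂) − S·N(−d₁) = 78.131479 − 67.086304 = 11.045176
φ(d₁) = (1/√(2π))·e^{−d₁²/2} = 0.358943
ν = S·φ(d₁)·√T = 81.132432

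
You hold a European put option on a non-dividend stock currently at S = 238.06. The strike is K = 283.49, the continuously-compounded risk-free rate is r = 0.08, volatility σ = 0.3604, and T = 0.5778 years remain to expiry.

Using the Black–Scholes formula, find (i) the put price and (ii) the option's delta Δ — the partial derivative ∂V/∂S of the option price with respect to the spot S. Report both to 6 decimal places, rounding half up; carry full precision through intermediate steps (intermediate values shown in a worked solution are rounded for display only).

σ√T = 0.3604·√0.5778 = 0.273951
d₁ = (ln(S/K) + (r+σ²/2)T) / (σ√T) = (ln(238.06/283.49) + (0.08+0.3604²/2)·0.5778) / 0.273951 = (-0.174654 + 0.083749) / 0.273951 = -0.331830
d₂ = d₁ − σ√T = -0.331830 − 0.273951 = -0.605782
e^{−rT} = e^{−0.08·0.5778} = 0.954828
N(−d₁) = 0.629991,  N(−d₂) = 0.727670
Put price V = K·e^{−rT}·N(−d₂) − S·N(−d₁) = 196.968827 − 149.975740 = 46.993087
Δ = −N(−d₁) = -0.629991

price = 46.993087
Δ = -0.629991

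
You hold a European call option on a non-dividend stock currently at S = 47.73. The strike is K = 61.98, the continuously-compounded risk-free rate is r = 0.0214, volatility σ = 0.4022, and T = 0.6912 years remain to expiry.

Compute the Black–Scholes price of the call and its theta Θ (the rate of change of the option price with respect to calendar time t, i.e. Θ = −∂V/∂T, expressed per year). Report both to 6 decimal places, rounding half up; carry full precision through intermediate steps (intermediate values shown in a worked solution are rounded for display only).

σ√T = 0.4022·√0.6912 = 0.334383
d₁ = (ln(S/K) + (r+σ²/2)T) / (σ√T) = (ln(47.73/61.98) + (0.0214+0.4022²/2)·0.6912) / 0.334383 = (-0.261252 + 0.070698) / 0.334383 = -0.569868
d₂ = d₁ − σ√T = -0.569868 − 0.334383 = -0.904251
e^{−rT} = e^{−0.0214·0.6912} = 0.985317
N(d₁) = 0.284384,  N(d₂) = 0.182931
Call price V = S·N(d₁) − K·e^{−rT}·N(d₂) = 13.573632 − 11.171604 = 2.402028
φ(d₁) = (1/√(2π))·e^{−d₁²/2} = 0.339150
Θ = −S·φ(d₁)·σ/(2√T) − r·K·e^{−rT}·N(d₂) = −3.915555 − 0.239072 = -4.154627

price = 2.402028
Θ = -4.154627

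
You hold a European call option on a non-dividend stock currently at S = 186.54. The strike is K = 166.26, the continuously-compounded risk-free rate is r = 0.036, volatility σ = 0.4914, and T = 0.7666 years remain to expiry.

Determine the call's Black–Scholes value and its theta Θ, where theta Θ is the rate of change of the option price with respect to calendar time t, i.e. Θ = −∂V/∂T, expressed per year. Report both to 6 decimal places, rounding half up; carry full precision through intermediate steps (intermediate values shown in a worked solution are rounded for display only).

price = 43.651789
Θ = -21.165205

σ√T = 0.4914·√0.7666 = 0.430249
d₁ = (ln(S/K) + (r+σ²/2)T) / (σ√T) = (ln(186.54/166.26) + (0.036+0.4914²/2)·0.7666) / 0.430249 = (0.115093 + 0.120155) / 0.430249 = 0.546771
d₂ = d₁ − σ√T = 0.546771 − 0.430249 = 0.116522
e^{−rT} = e^{−0.036·0.7666} = 0.972780
N(d₁) = 0.707732,  N(d₂) = 0.546381
Call price V = S·N(d₁) − K·e^{−rT}·N(d₂) = 132.020310 − 88.368520 = 43.651789
φ(d₁) = (1/√(2π))·e^{−d₁²/2} = 0.343552
Θ = −S·φ(d₁)·σ/(2√T) − r·K·e^{−rT}·N(d₂) = −17.983939 − 3.181267 = -21.165205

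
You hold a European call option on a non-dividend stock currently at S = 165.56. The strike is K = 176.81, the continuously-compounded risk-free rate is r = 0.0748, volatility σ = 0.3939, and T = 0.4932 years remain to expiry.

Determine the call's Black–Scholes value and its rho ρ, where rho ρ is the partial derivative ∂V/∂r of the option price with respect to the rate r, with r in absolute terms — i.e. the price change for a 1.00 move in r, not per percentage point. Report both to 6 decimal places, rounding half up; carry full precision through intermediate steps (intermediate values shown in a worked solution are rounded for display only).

σ√T = 0.3939·√0.4932 = 0.276629
d₁ = (ln(S/K) + (r+σ²/2)T) / (σ√T) = (ln(165.56/176.81) + (0.0748+0.3939²/2)·0.4932) / 0.276629 = (-0.065742 + 0.075153) / 0.276629 = 0.034021
d₂ = d₁ − σ√T = 0.034021 − 0.276629 = -0.242608
e^{−rT} = e^{−0.0748·0.4932} = 0.963781
N(d₁) = 0.513570,  N(d₂) = 0.404154
Call price V = S·N(d₁) − K·e^{−rT}·N(d₂) = 85.026590 − 68.870378 = 16.156213
ρ = K·T·e^{−rT}·N(d₂) = 33.966870

price = 16.156213
ρ = 33.966870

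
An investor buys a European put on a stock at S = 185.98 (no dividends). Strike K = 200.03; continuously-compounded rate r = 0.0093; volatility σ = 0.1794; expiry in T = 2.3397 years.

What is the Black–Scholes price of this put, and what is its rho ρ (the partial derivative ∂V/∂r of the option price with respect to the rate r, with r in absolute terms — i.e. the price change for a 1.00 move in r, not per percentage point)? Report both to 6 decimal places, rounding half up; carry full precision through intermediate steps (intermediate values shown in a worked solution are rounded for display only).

σ√T = 0.1794·√2.3397 = 0.274412
d₁ = (ln(S/K) + (r+σ²/2)T) / (σ√T) = (ln(185.98/200.03) + (0.0093+0.1794²/2)·2.3397) / 0.274412 = (-0.072828 + 0.059410) / 0.274412 = -0.048898
d₂ = d₁ − σ√T = -0.048898 − 0.274412 = -0.323309
e^{−rT} = e^{−0.0093·2.3397} = 0.978476
N(−d₁) = 0.519500,  N(−d₂) = 0.626770
Put price V = K·e^{−rT}·N(−d₂) − S·N(−d₁) = 122.674168 − 96.616542 = 26.057626
ρ = −K·T·e^{−rT}·N(−d₂) = -287.020751

price = 26.057626
ρ = -287.020751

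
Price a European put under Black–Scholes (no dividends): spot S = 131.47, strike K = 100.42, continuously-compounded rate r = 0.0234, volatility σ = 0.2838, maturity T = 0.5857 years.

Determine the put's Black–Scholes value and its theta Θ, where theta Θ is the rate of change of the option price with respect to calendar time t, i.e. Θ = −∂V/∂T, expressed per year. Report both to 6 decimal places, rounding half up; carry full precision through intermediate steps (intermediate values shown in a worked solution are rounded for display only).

price = 1.115404
Θ = -3.319071

σ√T = 0.2838·√0.5857 = 0.217195
d₁ = (ln(S/K) + (r+σ²/2)T) / (σ√T) = (ln(131.47/100.42) + (0.0234+0.2838²/2)·0.5857) / 0.217195 = (0.269417 + 0.037292) / 0.217195 = 1.412138
d₂ = d₁ − σ√T = 1.412138 − 0.217195 = 1.194943
e^{−rT} = e^{−0.0234·0.5857} = 0.986388
N(−d₁) = 0.078955,  N(−d₂) = 0.116055
Put price V = K·e^{−rT}·N(−d₂) − S·N(−d₁) = 11.495566 − 10.380162 = 1.115404
φ(d₁) = (1/√(2π))·e^{−d₁²/2} = 0.147194
Θ = −S·φ(d₁)·σ/(2√T) + r·K·e^{−rT}·N(−d₂) = −3.588068 + 0.268996 = -3.319071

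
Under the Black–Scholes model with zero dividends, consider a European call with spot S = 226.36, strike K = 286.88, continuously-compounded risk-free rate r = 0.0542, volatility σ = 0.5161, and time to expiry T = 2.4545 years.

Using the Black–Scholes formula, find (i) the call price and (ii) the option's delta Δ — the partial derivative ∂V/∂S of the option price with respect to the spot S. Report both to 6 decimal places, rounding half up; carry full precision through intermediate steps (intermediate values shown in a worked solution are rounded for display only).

price = 63.159210
Δ = 0.608641

σ√T = 0.5161·√2.4545 = 0.808566
d₁ = (ln(S/K) + (r+σ²/2)T) / (σ√T) = (ln(226.36/286.88) + (0.0542+0.5161²/2)·2.4545) / 0.808566 = (-0.236937 + 0.459923) / 0.808566 = 0.275780
d₂ = d₁ − σ√T = 0.275780 − 0.808566 = -0.532786
e^{−rT} = e^{−0.0542·2.4545} = 0.875435
N(d₁) = 0.608641,  N(d₂) = 0.297091
Call price V = S·N(d₁) − K·e^{−rT}·N(d₂) = 137.772042 − 74.612832 = 63.159210
Δ = N(d₁) = 0.608641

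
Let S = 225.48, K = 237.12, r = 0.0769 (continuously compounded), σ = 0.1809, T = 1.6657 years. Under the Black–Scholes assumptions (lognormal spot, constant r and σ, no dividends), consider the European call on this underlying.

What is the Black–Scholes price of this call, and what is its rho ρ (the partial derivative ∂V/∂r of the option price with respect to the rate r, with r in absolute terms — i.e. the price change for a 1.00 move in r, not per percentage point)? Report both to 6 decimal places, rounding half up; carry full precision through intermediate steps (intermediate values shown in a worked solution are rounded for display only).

σ√T = 0.1809·√1.6657 = 0.233473
d₁ = (ln(S/K) + (r+σ²/2)T) / (σ√T) = (ln(225.48/237.12) + (0.0769+0.1809²/2)·1.6657) / 0.233473 = (-0.050335 + 0.155347) / 0.233473 = 0.449783
d₂ = d₁ − σ√T = 0.449783 − 0.233473 = 0.216310
e^{−rT} = e^{−0.0769·1.6657} = 0.879772
N(d₁) = 0.673567,  N(d₂) = 0.585627
Call price V = S·N(d₁) − K·e^{−rT}·N(d₂) = 151.875802 − 122.168562 = 29.707240
ρ = K·T·e^{−rT}·N(d₂) = 203.496173

price = 29.707240
ρ = 203.496173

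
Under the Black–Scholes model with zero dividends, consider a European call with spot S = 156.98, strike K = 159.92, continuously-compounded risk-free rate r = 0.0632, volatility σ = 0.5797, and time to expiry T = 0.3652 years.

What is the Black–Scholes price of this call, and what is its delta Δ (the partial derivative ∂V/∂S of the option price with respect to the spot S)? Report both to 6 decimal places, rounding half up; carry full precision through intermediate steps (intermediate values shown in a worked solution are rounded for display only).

price = 22.134555
Δ = 0.574593

σ√T = 0.5797·√0.3652 = 0.350323
d₁ = (ln(S/K) + (r+σ²/2)T) / (σ√T) = (ln(156.98/159.92) + (0.0632+0.5797²/2)·0.3652) / 0.350323 = (-0.018555 + 0.084444) / 0.350323 = 0.188079
d₂ = d₁ − σ√T = 0.188079 − 0.350323 = -0.162244
e^{−rT} = e^{−0.0632·0.3652} = 0.977184
N(d₁) = 0.574593,  N(d₂) = 0.435557
Call price V = S·N(d₁) − K·e^{−rT}·N(d₂) = 90.199564 − 68.065009 = 22.134555
Δ = N(d₁) = 0.574593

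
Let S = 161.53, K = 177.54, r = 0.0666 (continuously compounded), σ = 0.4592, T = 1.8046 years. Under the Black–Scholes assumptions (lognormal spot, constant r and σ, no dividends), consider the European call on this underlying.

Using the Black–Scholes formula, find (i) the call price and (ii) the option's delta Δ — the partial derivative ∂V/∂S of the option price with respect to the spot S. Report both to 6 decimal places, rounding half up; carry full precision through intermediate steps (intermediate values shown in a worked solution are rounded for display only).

σ√T = 0.4592·√1.8046 = 0.616868
d₁ = (ln(S/K) + (r+σ²/2)T) / (σ√T) = (ln(161.53/177.54) + (0.0666+0.4592²/2)·1.8046) / 0.616868 = (-0.094505 + 0.310450) / 0.616868 = 0.350066
d₂ = d₁ − σ√T = 0.350066 − 0.616868 = -0.266802
e^{−rT} = e^{−0.0666·1.8046} = 0.886755
N(d₁) = 0.636855,  N(d₂) = 0.394811
Call price V = S·N(d₁) − K·e^{−rT}·N(d₂) = 102.871246 − 62.156827 = 40.714418
Δ = N(d₁) = 0.636855

price = 40.714418
Δ = 0.636855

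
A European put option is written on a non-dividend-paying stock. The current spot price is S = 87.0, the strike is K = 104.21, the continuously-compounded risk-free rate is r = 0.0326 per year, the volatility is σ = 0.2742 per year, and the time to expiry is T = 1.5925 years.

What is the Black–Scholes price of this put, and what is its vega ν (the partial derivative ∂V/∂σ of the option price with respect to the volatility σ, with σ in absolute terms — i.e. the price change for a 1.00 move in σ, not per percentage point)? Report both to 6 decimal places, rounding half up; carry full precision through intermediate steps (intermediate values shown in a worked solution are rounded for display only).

σ√T = 0.2742·√1.5925 = 0.346025
d₁ = (ln(S/K) + (r+σ²/2)T) / (σ√T) = (ln(87.0/104.21) + (0.0326+0.2742²/2)·1.5925) / 0.346025 = (-0.180500 + 0.111782) / 0.346025 = -0.198592
d₂ = d₁ − σ√T = -0.198592 − 0.346025 = -0.544617
e^{−rT} = e^{−0.0326·1.5925} = 0.949409
N(−d₁) = 0.578709,  N(−d₂) = 0.706992
Put price V = K·e^{−rT}·N(−d₂) − S·N(−d₁) = 69.948279 − 50.347703 = 19.600576
φ(d₁) = (1/√(2π))·e^{−d₁²/2} = 0.391152
ν = S·φ(d₁)·√T = 42.944245

price = 19.600576
ν = 42.944245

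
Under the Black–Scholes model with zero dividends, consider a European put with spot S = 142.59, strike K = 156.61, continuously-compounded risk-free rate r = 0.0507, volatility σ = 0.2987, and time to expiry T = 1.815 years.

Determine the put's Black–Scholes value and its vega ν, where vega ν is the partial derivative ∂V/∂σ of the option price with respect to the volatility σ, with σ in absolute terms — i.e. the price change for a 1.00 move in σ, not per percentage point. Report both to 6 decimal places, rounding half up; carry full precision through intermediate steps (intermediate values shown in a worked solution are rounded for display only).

price = 22.884120
ν = 75.166689

σ√T = 0.2987·√1.815 = 0.402414
d₁ = (ln(S/K) + (r+σ²/2)T) / (σ√T) = (ln(142.59/156.61) + (0.0507+0.2987²/2)·1.815) / 0.402414 = (-0.093785 + 0.172989) / 0.402414 = 0.196822
d₂ = d₁ − σ√T = 0.196822 − 0.402414 = -0.205593
e^{−rT} = e^{−0.0507·1.815} = 0.912086
N(−d₁) = 0.421984,  N(−d₂) = 0.581445
Put price V = K·e^{−rT}·N(−d₂) − S·N(−d₁) = 83.054747 − 60.170628 = 22.884120
φ(d₁) = (1/√(2π))·e^{−d₁²/2} = 0.391289
ν = S·φ(d₁)·√T = 75.166689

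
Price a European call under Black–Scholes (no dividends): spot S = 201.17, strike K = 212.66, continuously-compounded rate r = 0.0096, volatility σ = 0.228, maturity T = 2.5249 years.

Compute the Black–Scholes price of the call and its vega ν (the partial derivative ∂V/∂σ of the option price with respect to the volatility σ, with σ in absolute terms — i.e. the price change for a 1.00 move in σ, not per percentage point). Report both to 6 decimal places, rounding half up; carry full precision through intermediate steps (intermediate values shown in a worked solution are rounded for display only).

price = 26.287016
ν = 126.954032

σ√T = 0.228·√2.5249 = 0.362290
d₁ = (ln(S/K) + (r+σ²/2)T) / (σ√T) = (ln(201.17/212.66) + (0.0096+0.228²/2)·2.5249) / 0.362290 = (-0.055544 + 0.089866) / 0.362290 = 0.094736
d₂ = d₁ − σ√T = 0.094736 − 0.362290 = -0.267555
e^{−rT} = e^{−0.0096·2.5249} = 0.976052
N(d₁) = 0.537738,  N(d₂) = 0.394521
Call price V = S·N(d₁) − K·e^{−rT}·N(d₂) = 108.176693 − 81.889677 = 26.287016
φ(d₁) = (1/√(2π))·e^{−d₁²/2} = 0.397156
ν = S·φ(d₁)·√T = 126.954032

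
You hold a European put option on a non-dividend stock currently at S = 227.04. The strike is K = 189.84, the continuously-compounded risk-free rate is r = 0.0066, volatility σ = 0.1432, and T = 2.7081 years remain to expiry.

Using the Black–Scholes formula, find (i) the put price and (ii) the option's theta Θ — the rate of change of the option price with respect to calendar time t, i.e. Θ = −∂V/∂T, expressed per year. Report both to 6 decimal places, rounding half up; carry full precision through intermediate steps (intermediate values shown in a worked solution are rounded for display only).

price = 5.453031
Θ = -2.211301

σ√T = 0.1432·√2.7081 = 0.235654
d₁ = (ln(S/K) + (r+σ²/2)T) / (σ√T) = (ln(227.04/189.84) + (0.0066+0.1432²/2)·2.7081) / 0.235654 = (0.178945 + 0.045640) / 0.235654 = 0.953025
d₂ = d₁ − σ√T = 0.953025 − 0.235654 = 0.717371
e^{−rT} = e^{−0.0066·2.7081} = 0.982285
N(−d₁) = 0.170289,  N(−d₂) = 0.236573
Put price V = K·e^{−rT}·N(−d₂) − S·N(−d₁) = 44.115354 − 38.662323 = 5.453031
φ(d₁) = (1/√(2π))·e^{−d₁²/2} = 0.253329
Θ = −S·φ(d₁)·σ/(2√T) + r·K·e^{−rT}·N(−d₂) = −2.502462 + 0.291161 = -2.211301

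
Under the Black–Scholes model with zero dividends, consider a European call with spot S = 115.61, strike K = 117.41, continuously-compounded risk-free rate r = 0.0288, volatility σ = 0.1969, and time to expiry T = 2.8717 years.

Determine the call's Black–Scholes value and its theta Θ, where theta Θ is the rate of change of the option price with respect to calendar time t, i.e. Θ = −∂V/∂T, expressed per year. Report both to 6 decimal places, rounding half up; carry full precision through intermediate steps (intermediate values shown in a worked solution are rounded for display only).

σ√T = 0.1969·√2.8717 = 0.333669
d₁ = (ln(S/K) + (r+σ²/2)T) / (σ√T) = (ln(115.61/117.41) + (0.0288+0.1969²/2)·2.8717) / 0.333669 = (-0.015450 + 0.138372) / 0.333669 = 0.368398
d₂ = d₁ − σ√T = 0.368398 − 0.333669 = 0.034729
e^{−rT} = e^{−0.0288·2.8717} = 0.920623
N(d₁) = 0.643712,  N(d₂) = 0.513852
Call price V = S·N(d₁) − K·e^{−rT}·N(d₂) = 74.419498 − 55.542435 = 18.877063
φ(d₁) = (1/√(2π))·e^{−d₁²/2} = 0.372769
Θ = −S·φ(d₁)·σ/(2√T) − r·K·e^{−rT}·N(d₂) = −2.503693 − 1.599622 = -4.103315

price = 18.877063
Θ = -4.103315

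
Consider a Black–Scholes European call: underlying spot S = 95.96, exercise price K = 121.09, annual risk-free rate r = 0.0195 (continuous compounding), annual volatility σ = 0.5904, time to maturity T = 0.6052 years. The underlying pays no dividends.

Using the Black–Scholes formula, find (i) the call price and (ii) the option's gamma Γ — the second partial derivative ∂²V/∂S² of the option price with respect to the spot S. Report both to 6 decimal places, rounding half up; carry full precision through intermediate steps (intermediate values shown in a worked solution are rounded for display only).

price = 9.898870
Γ = 0.008771

σ√T = 0.5904·√0.6052 = 0.459299
d₁ = (ln(S/K) + (r+σ²/2)T) / (σ√T) = (ln(95.96/121.09) + (0.0195+0.5904²/2)·0.6052) / 0.459299 = (-0.232603 + 0.117279) / 0.459299 = -0.251085
d₂ = d₁ − σ√T = -0.251085 − 0.459299 = -0.710385
e^{−rT} = e^{−0.0195·0.6052} = 0.988268
N(d₁) = 0.400874,  N(d₂) = 0.238733
Call price V = S·N(d₁) − K·e^{−rT}·N(d₂) = 38.467878 − 28.569007 = 9.898870
φ(d₁) = (1/√(2π))·e^{−d₁²/2} = 0.386563
Γ = φ(d₁) / (S·σ·√T) = 0.008771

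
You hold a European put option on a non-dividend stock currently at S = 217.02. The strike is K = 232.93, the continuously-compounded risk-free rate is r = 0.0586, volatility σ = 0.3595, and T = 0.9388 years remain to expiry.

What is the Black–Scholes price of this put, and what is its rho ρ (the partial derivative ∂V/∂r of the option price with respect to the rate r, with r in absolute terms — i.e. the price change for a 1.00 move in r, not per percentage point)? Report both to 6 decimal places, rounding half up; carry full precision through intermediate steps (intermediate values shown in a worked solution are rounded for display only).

price = 31.995085
ρ = -121.450872

σ√T = 0.3595·√0.9388 = 0.348326
d₁ = (ln(S/K) + (r+σ²/2)T) / (σ√T) = (ln(217.02/232.93) + (0.0586+0.3595²/2)·0.9388) / 0.348326 = (-0.070748 + 0.115679) / 0.348326 = 0.128990
d₂ = d₁ − σ√T = 0.128990 − 0.348326 = -0.219335
e^{−rT} = e^{−0.0586·0.9388} = 0.946472
N(−d₁) = 0.448683,  N(−d₂) = 0.586806
Put price V = K·e^{−rT}·N(−d₂) − S·N(−d₁) = 129.368206 − 97.373121 = 31.995085
ρ = −K·T·e^{−rT}·N(−d₂) = -121.450872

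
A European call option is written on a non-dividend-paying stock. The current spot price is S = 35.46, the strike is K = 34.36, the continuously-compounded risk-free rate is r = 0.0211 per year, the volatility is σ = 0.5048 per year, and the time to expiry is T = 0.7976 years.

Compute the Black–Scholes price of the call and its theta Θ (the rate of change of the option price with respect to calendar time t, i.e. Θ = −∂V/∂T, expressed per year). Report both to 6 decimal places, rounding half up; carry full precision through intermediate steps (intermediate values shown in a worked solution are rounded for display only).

price = 7.046397
Θ = -4.105754

σ√T = 0.5048·√0.7976 = 0.450829
d₁ = (ln(S/K) + (r+σ²/2)T) / (σ√T) = (ln(35.46/34.36) + (0.0211+0.5048²/2)·0.7976) / 0.450829 = (0.031512 + 0.118453) / 0.450829 = 0.332643
d₂ = d₁ − σ√T = 0.332643 − 0.450829 = -0.118186
e^{−rT} = e^{−0.0211·0.7976} = 0.983311
N(d₁) = 0.630298,  N(d₂) = 0.452960
Call price V = S·N(d₁) − K·e^{−rT}·N(d₂) = 22.350367 − 15.303970 = 7.046397
φ(d₁) = (1/√(2π))·e^{−d₁²/2} = 0.377470
Θ = −S·φ(d₁)·σ/(2√T) − r·K·e^{−rT}·N(d₂) = −3.782840 − 0.322914 = -4.105754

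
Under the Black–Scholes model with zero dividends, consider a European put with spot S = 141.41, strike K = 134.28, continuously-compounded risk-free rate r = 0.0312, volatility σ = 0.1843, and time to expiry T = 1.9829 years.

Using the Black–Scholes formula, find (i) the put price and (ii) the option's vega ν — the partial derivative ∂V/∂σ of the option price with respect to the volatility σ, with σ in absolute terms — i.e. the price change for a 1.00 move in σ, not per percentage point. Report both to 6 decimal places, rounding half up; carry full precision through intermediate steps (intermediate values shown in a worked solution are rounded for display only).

σ√T = 0.1843·√1.9829 = 0.259523
d₁ = (ln(S/K) + (r+σ²/2)T) / (σ√T) = (ln(141.41/134.28) + (0.0312+0.1843²/2)·1.9829) / 0.259523 = (0.051736 + 0.095543) / 0.259523 = 0.567498
d₂ = d₁ − σ√T = 0.567498 − 0.259523 = 0.307975
e^{−rT} = e^{−0.0312·1.9829} = 0.940008
N(−d₁) = 0.285188,  N(−d₂) = 0.379050
Put price V = K·e^{−rT}·N(−d₂) − S·N(−d₁) = 47.845393 − 40.328406 = 7.516986
φ(d₁) = (1/√(2π))·e^{−d₁²/2} = 0.339607
ν = S·φ(d₁)·√T = 67.625012

price = 7.516986
ν = 67.625012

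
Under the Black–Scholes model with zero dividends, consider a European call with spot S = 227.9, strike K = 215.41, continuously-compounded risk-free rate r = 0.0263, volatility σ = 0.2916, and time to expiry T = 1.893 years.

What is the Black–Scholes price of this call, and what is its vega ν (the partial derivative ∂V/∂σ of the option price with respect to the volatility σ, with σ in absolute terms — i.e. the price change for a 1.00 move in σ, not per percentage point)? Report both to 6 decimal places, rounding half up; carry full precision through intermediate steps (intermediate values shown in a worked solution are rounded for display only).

σ√T = 0.2916·√1.893 = 0.401202
d₁ = (ln(S/K) + (r+σ²/2)T) / (σ√T) = (ln(227.9/215.41) + (0.0263+0.2916²/2)·1.893) / 0.401202 = (0.056364 + 0.130267) / 0.401202 = 0.465180
d₂ = d₁ − σ√T = 0.465180 − 0.401202 = 0.063978
e^{−rT} = e^{−0.0263·1.893} = 0.951433
N(d₁) = 0.679099,  N(d₂) = 0.525506
Call price V = S·N(d₁) − K·e^{−rT}·N(d₂) = 154.766606 − 107.701565 = 47.065041
φ(d₁) = (1/√(2π))·e^{−d₁²/2} = 0.358031
ν = S·φ(d₁)·√T = 112.264038

price = 47.065041
ν = 112.264038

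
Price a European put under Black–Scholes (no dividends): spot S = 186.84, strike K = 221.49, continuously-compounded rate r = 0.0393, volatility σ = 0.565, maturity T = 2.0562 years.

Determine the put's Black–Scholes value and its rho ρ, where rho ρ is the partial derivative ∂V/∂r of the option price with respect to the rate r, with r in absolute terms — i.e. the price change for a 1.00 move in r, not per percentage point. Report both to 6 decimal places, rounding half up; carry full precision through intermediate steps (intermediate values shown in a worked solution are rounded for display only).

σ√T = 0.565·√2.0562 = 0.810179
d₁ = (ln(S/K) + (r+σ²/2)T) / (σ√T) = (ln(186.84/221.49) + (0.0393+0.565²/2)·2.0562) / 0.810179 = (-0.170125 + 0.409004) / 0.810179 = 0.294847
d₂ = d₁ − σ√T = 0.294847 − 0.810179 = -0.515332
e^{−rT} = e^{−0.0393·2.0562} = 0.922370
N(−d₁) = 0.384055,  N(−d₂) = 0.696840
Put price V = K·e^{−rT}·N(−d₂) − S·N(−d₁) = 142.361362 − 71.756894 = 70.604468
ρ = −K·T·e^{−rT}·N(−d₂) = -292.723432

price = 70.604468
ρ = -292.723432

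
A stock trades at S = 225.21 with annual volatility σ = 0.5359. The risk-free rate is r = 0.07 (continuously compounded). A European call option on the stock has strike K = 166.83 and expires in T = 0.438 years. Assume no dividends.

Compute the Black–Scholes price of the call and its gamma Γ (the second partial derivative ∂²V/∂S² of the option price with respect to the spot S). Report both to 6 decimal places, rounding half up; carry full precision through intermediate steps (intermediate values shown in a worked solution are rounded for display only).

σ√T = 0.5359·√0.438 = 0.354667
d₁ = (ln(S/K) + (r+σ²/2)T) / (σ√T) = (ln(225.21/166.83) + (0.07+0.5359²/2)·0.438) / 0.354667 = (0.300058 + 0.093554) / 0.354667 = 1.109808
d₂ = d₁ − σ√T = 1.109808 − 0.354667 = 0.755141
e^{−rT} = e^{−0.07·0.438} = 0.969805
N(d₁) = 0.866459,  N(d₂) = 0.774918
Call price V = S·N(d₁) − K·e^{−rT}·N(d₂) = 195.135260 − 125.375976 = 69.759284
φ(d₁) = (1/√(2π))·e^{−d₁²/2} = 0.215504
Γ = φ(d₁) / (S·σ·√T) = 0.002698

price = 69.759284
Γ = 0.002698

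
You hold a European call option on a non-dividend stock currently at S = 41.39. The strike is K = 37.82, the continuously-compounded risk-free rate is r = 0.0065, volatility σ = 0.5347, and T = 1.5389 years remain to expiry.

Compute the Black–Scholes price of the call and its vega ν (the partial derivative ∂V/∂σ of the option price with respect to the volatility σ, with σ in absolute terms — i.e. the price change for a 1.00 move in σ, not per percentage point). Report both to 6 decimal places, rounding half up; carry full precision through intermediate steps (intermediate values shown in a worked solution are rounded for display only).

price = 12.327965
ν = 18.231025

σ√T = 0.5347·√1.5389 = 0.663308
d₁ = (ln(S/K) + (r+σ²/2)T) / (σ√T) = (ln(41.39/37.82) + (0.0065+0.5347²/2)·1.5389) / 0.663308 = (0.090201 + 0.229992) / 0.663308 = 0.482721
d₂ = d₁ − σ√T = 0.482721 − 0.663308 = -0.180587
e^{−rT} = e^{−0.0065·1.5389} = 0.990047
N(d₁) = 0.685353,  N(d₂) = 0.428346
Call price V = S·N(d₁) − K·e^{−rT}·N(d₂) = 28.366768 − 16.038803 = 12.327965
φ(d₁) = (1/√(2π))·e^{−d₁²/2} = 0.355067
ν = S·φ(d₁)·√T = 18.231025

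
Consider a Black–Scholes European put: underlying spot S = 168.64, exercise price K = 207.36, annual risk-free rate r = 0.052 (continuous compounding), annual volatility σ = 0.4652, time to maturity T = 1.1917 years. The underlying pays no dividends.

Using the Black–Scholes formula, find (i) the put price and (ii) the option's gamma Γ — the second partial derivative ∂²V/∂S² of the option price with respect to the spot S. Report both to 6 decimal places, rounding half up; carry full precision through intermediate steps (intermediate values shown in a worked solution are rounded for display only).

σ√T = 0.4652·√1.1917 = 0.507836
d₁ = (ln(S/K) + (r+σ²/2)T) / (σ√T) = (ln(168.64/207.36) + (0.052+0.4652²/2)·1.1917) / 0.507836 = (-0.206690 + 0.190917) / 0.507836 = -0.031060
d₂ = d₁ − σ√T = -0.031060 − 0.507836 = -0.538895
e^{−rT} = e^{−0.052·1.1917} = 0.939913
N(−d₁) = 0.512389,  N(−d₂) = 0.705020
Put price V = K·e^{−rT}·N(−d₂) − S·N(−d₁) = 137.408683 − 86.409288 = 50.999395
φ(d₁) = (1/√(2π))·e^{−d₁²/2} = 0.398750
Γ = φ(d₁) / (S·σ·√T) = 0.004656

price = 50.999395
Γ = 0.004656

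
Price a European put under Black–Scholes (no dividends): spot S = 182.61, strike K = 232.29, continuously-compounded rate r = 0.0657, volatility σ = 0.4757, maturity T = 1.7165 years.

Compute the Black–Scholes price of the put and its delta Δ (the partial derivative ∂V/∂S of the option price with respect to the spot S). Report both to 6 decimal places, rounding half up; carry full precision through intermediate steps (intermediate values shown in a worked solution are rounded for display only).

price = 61.146913
Δ = -0.457606

σ√T = 0.4757·√1.7165 = 0.623240
d₁ = (ln(S/K) + (r+σ²/2)T) / (σ√T) = (ln(182.61/232.29) + (0.0657+0.4757²/2)·1.7165) / 0.623240 = (-0.240634 + 0.306988) / 0.623240 = 0.106466
d₂ = d₁ − σ√T = 0.106466 − 0.623240 = -0.516773
e^{−rT} = e^{−0.0657·1.7165} = 0.893352
N(−d₁) = 0.457606,  N(−d₂) = 0.697343
Put price V = K·e^{−rT}·N(−d₂) − S·N(−d₁) = 144.710382 − 83.563469 = 61.146913
Δ = −N(−d₁) = -0.457606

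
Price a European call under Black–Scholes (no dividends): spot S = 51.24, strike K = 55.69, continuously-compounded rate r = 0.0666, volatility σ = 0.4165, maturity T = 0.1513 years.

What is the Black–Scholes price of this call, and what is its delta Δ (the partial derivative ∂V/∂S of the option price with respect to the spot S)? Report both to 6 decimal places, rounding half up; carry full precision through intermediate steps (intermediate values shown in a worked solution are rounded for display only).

price = 1.831645
Δ = 0.355375

σ√T = 0.4165·√0.1513 = 0.162007
d₁ = (ln(S/K) + (r+σ²/2)T) / (σ√T) = (ln(51.24/55.69) + (0.0666+0.4165²/2)·0.1513) / 0.162007 = (-0.083280 + 0.023200) / 0.162007 = -0.370850
d₂ = d₁ − σ√T = -0.370850 − 0.162007 = -0.532857
e^{−rT} = e^{−0.0666·0.1513} = 0.989974
N(d₁) = 0.355375,  N(d₂) = 0.297066
Call price V = S·N(d₁) − K·e^{−rT}·N(d₂) = 18.209399 − 16.377754 = 1.831645
Δ = N(d₁) = 0.355375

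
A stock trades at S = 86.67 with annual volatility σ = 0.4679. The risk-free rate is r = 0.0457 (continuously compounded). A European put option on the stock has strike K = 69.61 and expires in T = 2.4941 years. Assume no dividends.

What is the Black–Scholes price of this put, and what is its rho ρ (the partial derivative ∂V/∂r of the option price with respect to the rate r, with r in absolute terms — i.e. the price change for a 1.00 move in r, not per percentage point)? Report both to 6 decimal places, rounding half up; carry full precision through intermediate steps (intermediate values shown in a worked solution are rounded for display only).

price = 11.185924
ρ = -72.429772

σ√T = 0.4679·√2.4941 = 0.738941
d₁ = (ln(S/K) + (r+σ²/2)T) / (σ√T) = (ln(86.67/69.61) + (0.0457+0.4679²/2)·2.4941) / 0.738941 = (0.219200 + 0.386998) / 0.738941 = 0.820359
d₂ = d₁ − σ√T = 0.820359 − 0.738941 = 0.081418
e^{−rT} = e^{−0.0457·2.4941} = 0.892275
N(−d₁) = 0.206006,  N(−d₂) = 0.467555
Put price V = K·e^{−rT}·N(−d₂) − S·N(−d₁) = 29.040444 − 17.854521 = 11.185924
ρ = −K·T·e^{−rT}·N(−d₂) = -72.429772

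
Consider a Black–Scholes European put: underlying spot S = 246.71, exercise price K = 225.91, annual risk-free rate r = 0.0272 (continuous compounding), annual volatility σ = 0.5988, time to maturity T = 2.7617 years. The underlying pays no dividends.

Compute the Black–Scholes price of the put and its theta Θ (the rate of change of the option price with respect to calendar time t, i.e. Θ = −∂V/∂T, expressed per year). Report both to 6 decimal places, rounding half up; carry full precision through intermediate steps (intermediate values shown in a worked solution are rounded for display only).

price = 69.462342
Θ = -10.652366

σ√T = 0.5988·√2.7617 = 0.995108
d₁ = (ln(S/K) + (r+σ²/2)T) / (σ√T) = (ln(246.71/225.91) + (0.0272+0.5988²/2)·2.7617) / 0.995108 = (0.088077 + 0.570238) / 0.995108 = 0.661551
d₂ = d₁ − σ√T = 0.661551 − 0.995108 = -0.333556
e^{−rT} = e^{−0.0272·2.7617} = 0.927634
N(−d₁) = 0.254129,  N(−d₂) = 0.630643
Put price V = K·e^{−rT}·N(−d₂) − S·N(−d₁) = 132.158613 − 62.696272 = 69.462342
φ(d₁) = (1/√(2π))·e^{−d₁²/2} = 0.320535
Θ = −S·φ(d₁)·σ/(2√T) + r·K·e^{−rT}·N(−d₂) = −14.247080 + 3.594714 = -10.652366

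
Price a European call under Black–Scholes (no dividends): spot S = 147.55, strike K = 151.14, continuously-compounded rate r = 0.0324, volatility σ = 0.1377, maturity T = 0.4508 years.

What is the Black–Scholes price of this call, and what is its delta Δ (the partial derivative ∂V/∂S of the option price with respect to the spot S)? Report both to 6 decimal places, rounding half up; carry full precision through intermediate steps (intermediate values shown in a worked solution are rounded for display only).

σ√T = 0.1377·√0.4508 = 0.092454
d₁ = (ln(S/K) + (r+σ²/2)T) / (σ√T) = (ln(147.55/151.14) + (0.0324+0.1377²/2)·0.4508) / 0.092454 = (-0.024039 + 0.018880) / 0.092454 = -0.055808
d₂ = d₁ − σ√T = -0.055808 − 0.092454 = -0.148262
e^{−rT} = e^{−0.0324·0.4508} = 0.985500
N(d₁) = 0.477747,  N(d₂) = 0.441068
Call price V = S·N(d₁) − K·e^{−rT}·N(d₂) = 70.491633 − 65.696424 = 4.795209
Δ = N(d₁) = 0.477747

price = 4.795209
Δ = 0.477747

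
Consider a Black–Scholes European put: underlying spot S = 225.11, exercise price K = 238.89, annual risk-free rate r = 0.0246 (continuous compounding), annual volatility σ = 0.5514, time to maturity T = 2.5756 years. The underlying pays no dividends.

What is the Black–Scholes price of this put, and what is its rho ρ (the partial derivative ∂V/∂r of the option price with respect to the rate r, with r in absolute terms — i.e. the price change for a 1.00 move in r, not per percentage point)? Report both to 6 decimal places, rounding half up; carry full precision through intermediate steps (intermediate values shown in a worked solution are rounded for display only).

σ√T = 0.5514·√2.5756 = 0.884924
d₁ = (ln(S/K) + (r+σ²/2)T) / (σ√T) = (ln(225.11/238.89) + (0.0246+0.5514²/2)·2.5756) / 0.884924 = (-0.059414 + 0.454905) / 0.884924 = 0.446921
d₂ = d₁ − σ√T = 0.446921 − 0.884924 = -0.438003
e^{−rT} = e^{−0.0246·2.5756} = 0.938606
N(−d₁) = 0.327466,  N(−d₂) = 0.669308
Put price V = K·e^{−rT}·N(−d₂) − S·N(−d₁) = 150.074600 − 73.715896 = 76.358704
ρ = −K·T·e^{−rT}·N(−d₂) = -386.532139

price = 76.358704
ρ = -386.532139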